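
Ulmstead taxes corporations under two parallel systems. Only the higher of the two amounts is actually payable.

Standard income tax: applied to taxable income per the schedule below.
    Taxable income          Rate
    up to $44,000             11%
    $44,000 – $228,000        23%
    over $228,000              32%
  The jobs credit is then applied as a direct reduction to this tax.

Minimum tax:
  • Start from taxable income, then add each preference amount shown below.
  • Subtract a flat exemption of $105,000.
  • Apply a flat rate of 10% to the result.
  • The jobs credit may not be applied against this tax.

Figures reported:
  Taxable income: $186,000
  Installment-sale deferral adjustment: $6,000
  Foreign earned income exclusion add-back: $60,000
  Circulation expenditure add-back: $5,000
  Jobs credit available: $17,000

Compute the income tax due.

$20,500

Minimum tax:
  Adjusted income: $186,000 + $6,000 + $60,000 + $5,000 = $257,000
  Less exemption $105,000 → base $152,000
  $152,000 × 10% = $15,200

Standard income tax:
  $44,000 × 11% = $4,840
  $142,000 × 23% = $32,660
  → $37,500
  Less jobs credit $17,000 → $20,500

$20,500 > $15,200, so the standard income tax governs.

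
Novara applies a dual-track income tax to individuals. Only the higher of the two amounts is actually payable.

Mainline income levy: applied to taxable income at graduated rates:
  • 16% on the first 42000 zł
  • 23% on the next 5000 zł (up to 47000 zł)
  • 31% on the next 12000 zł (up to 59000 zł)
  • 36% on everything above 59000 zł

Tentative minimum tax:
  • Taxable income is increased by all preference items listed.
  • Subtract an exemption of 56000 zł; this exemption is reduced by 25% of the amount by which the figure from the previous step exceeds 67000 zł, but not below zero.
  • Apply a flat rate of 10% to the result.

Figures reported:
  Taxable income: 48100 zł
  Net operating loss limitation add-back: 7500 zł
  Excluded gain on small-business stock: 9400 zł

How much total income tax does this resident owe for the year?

8211 zł

Tentative minimum tax:
  Adjusted income: 48100 zł + 7500 zł + 9400 zł = 65000 zł
  Exemption: 65000 zł ≤ 67000 zł, so full 56000 zł applies
  Base: 65000 zł − 56000 zł = 9000 zł
  9000 zł × 10% = 900 zł

Mainline income levy:
  42000 zł × 16% = 6720 zł
  5000 zł × 23% = 1150 zł
  1100 zł × 31% = 341 zł
  → 8211 zł

8211 zł > 900 zł, so the mainline income levy governs.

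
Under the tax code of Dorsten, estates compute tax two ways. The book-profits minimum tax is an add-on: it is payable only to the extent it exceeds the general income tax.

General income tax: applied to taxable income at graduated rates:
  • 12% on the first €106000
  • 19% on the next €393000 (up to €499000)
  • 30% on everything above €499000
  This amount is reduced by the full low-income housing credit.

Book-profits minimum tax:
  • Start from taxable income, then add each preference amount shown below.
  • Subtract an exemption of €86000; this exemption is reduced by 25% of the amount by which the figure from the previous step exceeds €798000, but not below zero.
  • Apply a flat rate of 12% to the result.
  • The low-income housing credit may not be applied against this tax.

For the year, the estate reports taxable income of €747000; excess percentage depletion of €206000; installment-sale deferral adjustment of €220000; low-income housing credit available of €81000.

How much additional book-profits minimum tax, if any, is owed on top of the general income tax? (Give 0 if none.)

€59970

General income tax:
  €106000 × 12% = €12720
  €393000 × 19% = €74670
  €248000 × 30% = €74400
  → €161790
  Less low-income housing credit €81000 → €80790

Book-profits minimum tax:
  Adjusted income: €747000 + €206000 + €220000 = €1173000
  Exemption: 25% × (€1173000 − €798000) = €93750 ≥ €86000, so the exemption is fully phased out
  Base: €1173000 − €0 = €1173000
  €1173000 × 12% = €140760

Excess of book-profits minimum tax over general income tax: €140760 − €80790 = €59970.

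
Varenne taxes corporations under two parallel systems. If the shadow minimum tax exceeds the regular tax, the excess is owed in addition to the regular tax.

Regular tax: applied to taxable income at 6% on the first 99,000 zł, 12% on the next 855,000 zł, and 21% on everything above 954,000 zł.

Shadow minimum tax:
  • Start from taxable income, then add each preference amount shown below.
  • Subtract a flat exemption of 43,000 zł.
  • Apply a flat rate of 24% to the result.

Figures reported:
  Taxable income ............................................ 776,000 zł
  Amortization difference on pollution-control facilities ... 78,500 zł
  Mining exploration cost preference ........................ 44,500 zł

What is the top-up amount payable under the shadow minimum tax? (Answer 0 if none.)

118,260 zł

Shadow minimum tax:
  Adjusted income: 776,000 zł + 78,500 zł + 44,500 zł = 899,000 zł
  Less exemption 43,000 zł → base 856,000 zł
  856,000 zł × 24% = 205,440 zł

Regular tax:
  99,000 zł × 6% = 5,940 zł
  677,000 zł × 12% = 81,240 zł
  → 87,180 zł

Excess of shadow minimum tax over regular tax: 205,440 zł − 87,180 zł = 118,260 zł.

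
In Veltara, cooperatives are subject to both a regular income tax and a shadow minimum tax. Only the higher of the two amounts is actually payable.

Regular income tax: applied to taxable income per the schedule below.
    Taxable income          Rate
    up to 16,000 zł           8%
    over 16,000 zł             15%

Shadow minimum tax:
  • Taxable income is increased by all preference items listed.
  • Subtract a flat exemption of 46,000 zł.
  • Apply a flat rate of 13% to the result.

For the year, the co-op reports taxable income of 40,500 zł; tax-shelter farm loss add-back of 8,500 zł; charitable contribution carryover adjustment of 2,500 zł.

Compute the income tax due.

4,955 zł

Regular income tax:
  16,000 zł × 8% = 1,280 zł
  24,500 zł × 15% = 3,675 zł
  → 4,955 zł

Shadow minimum tax:
  Adjusted income: 40,500 zł + 8,500 zł + 2,500 zł = 51,500 zł
  Less exemption 46,000 zł → base 5,500 zł
  5,500 zł × 13% = 715 zł

4,955 zł > 715 zł, so the regular income tax governs.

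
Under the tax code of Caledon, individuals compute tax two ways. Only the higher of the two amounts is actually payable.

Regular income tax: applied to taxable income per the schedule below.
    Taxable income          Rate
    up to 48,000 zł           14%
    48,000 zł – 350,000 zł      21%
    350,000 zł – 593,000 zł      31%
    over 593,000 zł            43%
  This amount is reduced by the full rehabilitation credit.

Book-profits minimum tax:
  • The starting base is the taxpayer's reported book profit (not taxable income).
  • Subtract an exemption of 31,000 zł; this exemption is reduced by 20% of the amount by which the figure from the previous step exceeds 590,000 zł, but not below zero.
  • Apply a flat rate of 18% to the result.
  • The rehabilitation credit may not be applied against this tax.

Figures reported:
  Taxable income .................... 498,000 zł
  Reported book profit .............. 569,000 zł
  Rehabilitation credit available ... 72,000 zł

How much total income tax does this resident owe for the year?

Book-profits minimum tax:
  Base (reported book profit): 569,000 zł
  Exemption: 569,000 zł ≤ 590,000 zł, so full 31,000 zł applies
  Base: 569,000 zł − 31,000 zł = 538,000 zł
  538,000 zł × 18% = 96,840 zł

Regular income tax:
  48,000 zł × 14% = 6,720 zł
  302,000 zł × 21% = 63,420 zł
  148,000 zł × 31% = 45,880 zł
  → 116,020 zł
  Less rehabilitation credit 72,000 zł → 44,020 zł

96,840 zł > 44,020 zł, so the book-profits minimum tax is the binding amount.

96,840 zł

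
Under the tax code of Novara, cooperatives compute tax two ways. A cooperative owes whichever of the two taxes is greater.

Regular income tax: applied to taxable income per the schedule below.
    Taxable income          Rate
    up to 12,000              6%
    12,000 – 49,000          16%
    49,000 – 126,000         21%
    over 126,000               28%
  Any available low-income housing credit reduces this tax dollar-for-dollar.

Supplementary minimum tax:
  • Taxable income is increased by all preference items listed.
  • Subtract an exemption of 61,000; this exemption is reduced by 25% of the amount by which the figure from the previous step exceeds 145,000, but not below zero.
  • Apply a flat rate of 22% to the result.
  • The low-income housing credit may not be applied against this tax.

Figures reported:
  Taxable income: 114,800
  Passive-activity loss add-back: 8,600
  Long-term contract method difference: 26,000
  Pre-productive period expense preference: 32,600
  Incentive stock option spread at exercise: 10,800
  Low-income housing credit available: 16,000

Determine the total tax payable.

Regular income tax:
  12,000 × 6% = 720
  37,000 × 16% = 5,920
  65,800 × 21% = 13,818
  → 20,458
  Less low-income housing credit 16,000 → 4,458

Supplementary minimum tax:
  Adjusted income: 114,800 + 8,600 + 26,000 + 32,600 + 10,800 = 192,800
  Exemption: 61,000 − 25% × (192,800 − 145,000) = 61,000 − 11,950 = 49,050
  Base: 192,800 − 49,050 = 143,750
  143,750 × 22% = 31,625

31,625 > 4,458, so the supplementary minimum tax is the binding amount.

31,625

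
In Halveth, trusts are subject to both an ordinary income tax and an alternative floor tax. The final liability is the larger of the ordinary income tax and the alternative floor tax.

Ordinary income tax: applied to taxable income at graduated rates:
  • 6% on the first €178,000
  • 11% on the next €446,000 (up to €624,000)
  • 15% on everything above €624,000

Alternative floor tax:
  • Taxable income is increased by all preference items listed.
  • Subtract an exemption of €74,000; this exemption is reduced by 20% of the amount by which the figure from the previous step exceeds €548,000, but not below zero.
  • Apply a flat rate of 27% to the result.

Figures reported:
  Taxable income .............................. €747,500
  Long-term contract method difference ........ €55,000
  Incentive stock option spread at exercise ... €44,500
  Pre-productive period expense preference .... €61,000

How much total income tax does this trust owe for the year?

€244,620

Ordinary income tax:
  €178,000 × 6% = €10,680
  €446,000 × 11% = €49,060
  €123,500 × 15% = €18,525
  → €78,265

Alternative floor tax:
  Adjusted income: €747,500 + €55,000 + €44,500 + €61,000 = €908,000
  Exemption: €74,000 − 20% × (€908,000 − €548,000) = €74,000 − €72,000 = €2,000
  Base: €908,000 − €2,000 = €906,000
  €906,000 × 27% = €244,620

€244,620 > €78,265, so the alternative floor tax is the binding amount.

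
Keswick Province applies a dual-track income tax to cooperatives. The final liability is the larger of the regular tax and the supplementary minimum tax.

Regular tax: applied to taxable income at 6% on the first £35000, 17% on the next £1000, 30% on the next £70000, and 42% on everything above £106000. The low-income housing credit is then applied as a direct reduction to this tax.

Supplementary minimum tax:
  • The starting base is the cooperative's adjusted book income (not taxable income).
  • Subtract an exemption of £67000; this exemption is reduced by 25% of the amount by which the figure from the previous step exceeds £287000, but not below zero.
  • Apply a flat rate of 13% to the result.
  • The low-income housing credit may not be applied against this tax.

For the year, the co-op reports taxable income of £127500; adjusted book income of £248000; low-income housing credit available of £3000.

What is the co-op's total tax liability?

£29300

Supplementary minimum tax:
  Base (adjusted book income): £248000
  Exemption: £248000 ≤ £287000, so full £67000 applies
  Base: £248000 − £67000 = £181000
  £181000 × 13% = £23530

Regular tax:
  £35000 × 6% = £2100
  £1000 × 17% = £170
  £70000 × 30% = £21000
  £21500 × 42% = £9030
  → £32300
  Less low-income housing credit £3000 → £29300

£29300 > £23530, so the regular tax governs.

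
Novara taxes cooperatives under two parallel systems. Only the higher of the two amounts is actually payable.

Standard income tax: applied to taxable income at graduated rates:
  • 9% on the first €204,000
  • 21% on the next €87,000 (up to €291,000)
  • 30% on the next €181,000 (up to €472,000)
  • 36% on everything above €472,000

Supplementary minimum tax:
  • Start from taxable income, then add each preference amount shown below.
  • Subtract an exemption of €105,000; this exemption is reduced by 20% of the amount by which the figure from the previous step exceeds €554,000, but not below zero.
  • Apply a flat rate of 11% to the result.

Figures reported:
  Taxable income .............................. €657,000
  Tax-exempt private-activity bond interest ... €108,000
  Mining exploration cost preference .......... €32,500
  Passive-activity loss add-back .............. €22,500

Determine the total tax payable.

Standard income tax:
  €204,000 × 9% = €18,360
  €87,000 × 21% = €18,270
  €181,000 × 30% = €54,300
  €185,000 × 36% = €66,600
  → €157,530

Supplementary minimum tax:
  Adjusted income: €657,000 + €108,000 + €32,500 + €22,500 = €820,000
  Exemption: €105,000 − 20% × (€820,000 − €554,000) = €105,000 − €53,200 = €51,800
  Base: €820,000 − €51,800 = €768,200
  €768,200 × 11% = €84,502

€157,530 > €84,502, so the standard income tax governs.

€157,530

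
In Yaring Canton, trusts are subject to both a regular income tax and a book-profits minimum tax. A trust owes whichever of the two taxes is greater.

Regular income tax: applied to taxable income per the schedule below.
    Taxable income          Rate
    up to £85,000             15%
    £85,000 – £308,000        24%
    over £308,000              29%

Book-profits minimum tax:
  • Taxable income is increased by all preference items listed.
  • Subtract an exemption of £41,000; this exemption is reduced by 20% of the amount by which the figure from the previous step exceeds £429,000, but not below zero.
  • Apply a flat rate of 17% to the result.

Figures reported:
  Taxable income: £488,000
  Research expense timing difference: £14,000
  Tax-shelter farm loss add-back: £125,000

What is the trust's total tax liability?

£118,470

Book-profits minimum tax:
  Adjusted income: £488,000 + £14,000 + £125,000 = £627,000
  Exemption: £41,000 − 20% × (£627,000 − £429,000) = £41,000 − £39,600 = £1,400
  Base: £627,000 − £1,400 = £625,600
  £625,600 × 17% = £106,352

Regular income tax:
  £85,000 × 15% = £12,750
  £223,000 × 24% = £53,520
  £180,000 × 29% = £52,200
  → £118,470

£118,470 > £106,352, so the regular income tax governs.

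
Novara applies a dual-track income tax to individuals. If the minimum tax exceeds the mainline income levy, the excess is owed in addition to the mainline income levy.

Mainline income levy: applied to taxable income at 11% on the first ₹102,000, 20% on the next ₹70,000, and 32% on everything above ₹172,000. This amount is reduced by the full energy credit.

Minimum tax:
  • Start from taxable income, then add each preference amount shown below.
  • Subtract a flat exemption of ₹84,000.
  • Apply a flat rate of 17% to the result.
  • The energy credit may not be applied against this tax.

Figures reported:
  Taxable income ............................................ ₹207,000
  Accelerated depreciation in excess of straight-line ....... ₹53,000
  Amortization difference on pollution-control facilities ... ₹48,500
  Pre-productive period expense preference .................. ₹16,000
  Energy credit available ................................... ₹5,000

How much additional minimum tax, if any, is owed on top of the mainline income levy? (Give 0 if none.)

Minimum tax:
  Adjusted income: ₹207,000 + ₹53,000 + ₹48,500 + ₹16,000 = ₹324,500
  Less exemption ₹84,000 → base ₹240,500
  ₹240,500 × 17% = ₹40,885

Mainline income levy:
  ₹102,000 × 11% = ₹11,220
  ₹70,000 × 20% = ₹14,000
  ₹35,000 × 32% = ₹11,200
  → ₹36,420
  Less energy credit ₹5,000 → ₹31,420

Excess of minimum tax over mainline income levy: ₹40,885 − ₹31,420 = ₹9,465.

₹9,465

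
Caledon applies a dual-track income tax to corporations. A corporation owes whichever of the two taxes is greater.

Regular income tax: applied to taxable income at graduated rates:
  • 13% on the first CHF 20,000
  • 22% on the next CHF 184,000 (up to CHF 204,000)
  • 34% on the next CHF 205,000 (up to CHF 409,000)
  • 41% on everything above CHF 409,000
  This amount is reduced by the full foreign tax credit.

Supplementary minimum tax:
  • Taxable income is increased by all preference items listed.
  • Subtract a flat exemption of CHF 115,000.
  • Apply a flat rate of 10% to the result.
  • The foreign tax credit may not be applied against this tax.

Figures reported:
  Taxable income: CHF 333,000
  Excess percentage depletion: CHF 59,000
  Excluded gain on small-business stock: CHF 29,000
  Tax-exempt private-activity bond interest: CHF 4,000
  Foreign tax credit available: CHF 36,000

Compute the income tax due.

CHF 50,940

Supplementary minimum tax:
  Adjusted income: CHF 333,000 + CHF 59,000 + CHF 29,000 + CHF 4,000 = CHF 425,000
  Less exemption CHF 115,000 → base CHF 310,000
  CHF 310,000 × 10% = CHF 31,000

Regular income tax:
  CHF 20,000 × 13% = CHF 2,600
  CHF 184,000 × 22% = CHF 40,480
  CHF 129,000 × 34% = CHF 43,860
  → CHF 86,940
  Less foreign tax credit CHF 36,000 → CHF 50,940

CHF 50,940 > CHF 31,000, so the regular income tax governs.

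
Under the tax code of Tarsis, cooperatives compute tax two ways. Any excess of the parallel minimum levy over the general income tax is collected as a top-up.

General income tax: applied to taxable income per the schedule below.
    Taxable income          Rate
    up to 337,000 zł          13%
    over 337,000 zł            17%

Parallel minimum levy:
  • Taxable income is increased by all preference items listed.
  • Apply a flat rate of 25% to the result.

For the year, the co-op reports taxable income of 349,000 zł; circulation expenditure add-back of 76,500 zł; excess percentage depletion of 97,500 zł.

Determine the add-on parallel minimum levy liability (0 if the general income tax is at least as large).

84,900 zł

General income tax:
  337,000 zł × 13% = 43,810 zł
  12,000 zł × 17% = 2,040 zł
  → 45,850 zł

Parallel minimum levy:
  Adjusted income: 349,000 zł + 76,500 zł + 97,500 zł = 523,000 zł
  523,000 zł × 25% = 130,750 zł

Excess of parallel minimum levy over general income tax: 130,750 zł − 45,850 zł = 84,900 zł.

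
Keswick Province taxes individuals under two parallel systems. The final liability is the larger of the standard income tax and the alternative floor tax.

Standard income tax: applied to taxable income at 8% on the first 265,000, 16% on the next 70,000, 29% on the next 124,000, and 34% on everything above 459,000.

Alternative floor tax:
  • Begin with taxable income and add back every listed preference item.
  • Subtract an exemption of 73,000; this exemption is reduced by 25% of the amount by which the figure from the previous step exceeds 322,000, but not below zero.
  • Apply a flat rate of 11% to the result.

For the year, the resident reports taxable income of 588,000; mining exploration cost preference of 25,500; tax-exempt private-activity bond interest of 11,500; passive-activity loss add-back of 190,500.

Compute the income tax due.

112,220

Standard income tax:
  265,000 × 8% = 21,200
  70,000 × 16% = 11,200
  124,000 × 29% = 35,960
  129,000 × 34% = 43,860
  → 112,220

Alternative floor tax:
  Adjusted income: 588,000 + 25,500 + 11,500 + 190,500 = 815,500
  Exemption: 25% × (815,500 − 322,000) = 123,375 ≥ 73,000, so the exemption is fully phased out
  Base: 815,500 − 0 = 815,500
  815,500 × 11% = 89,705

112,220 > 89,705, so the standard income tax governs.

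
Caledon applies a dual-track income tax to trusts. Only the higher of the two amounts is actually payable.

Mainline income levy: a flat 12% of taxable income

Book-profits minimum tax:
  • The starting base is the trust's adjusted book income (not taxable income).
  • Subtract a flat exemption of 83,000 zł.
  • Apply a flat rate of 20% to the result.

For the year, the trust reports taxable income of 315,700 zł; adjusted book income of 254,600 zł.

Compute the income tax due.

Book-profits minimum tax:
  Base (adjusted book income): 254,600 zł
  Less exemption 83,000 zł → base 171,600 zł
  171,600 zł × 20% = 34,320 zł

Mainline income levy:
  315,700 zł × 12% = 37,884 zł

37,884 zł > 34,320 zł, so the mainline income levy governs.

37,884 zł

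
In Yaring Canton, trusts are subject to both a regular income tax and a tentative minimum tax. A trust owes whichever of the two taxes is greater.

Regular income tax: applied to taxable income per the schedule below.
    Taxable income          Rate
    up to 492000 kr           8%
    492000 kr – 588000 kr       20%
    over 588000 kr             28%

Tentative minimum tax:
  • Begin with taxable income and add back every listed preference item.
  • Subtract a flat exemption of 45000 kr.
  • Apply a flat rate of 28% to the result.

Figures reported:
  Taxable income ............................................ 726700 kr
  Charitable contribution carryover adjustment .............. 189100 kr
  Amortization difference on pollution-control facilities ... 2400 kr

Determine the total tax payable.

244496 kr

Tentative minimum tax:
  Adjusted income: 726700 kr + 189100 kr + 2400 kr = 918200 kr
  Less exemption 45000 kr → base 873200 kr
  873200 kr × 28% = 244496 kr

Regular income tax:
  492000 kr × 8% = 39360 kr
  96000 kr × 20% = 19200 kr
  138700 kr × 28% = 38836 kr
  → 97396 kr

244496 kr > 97396 kr, so the tentative minimum tax is the binding amount.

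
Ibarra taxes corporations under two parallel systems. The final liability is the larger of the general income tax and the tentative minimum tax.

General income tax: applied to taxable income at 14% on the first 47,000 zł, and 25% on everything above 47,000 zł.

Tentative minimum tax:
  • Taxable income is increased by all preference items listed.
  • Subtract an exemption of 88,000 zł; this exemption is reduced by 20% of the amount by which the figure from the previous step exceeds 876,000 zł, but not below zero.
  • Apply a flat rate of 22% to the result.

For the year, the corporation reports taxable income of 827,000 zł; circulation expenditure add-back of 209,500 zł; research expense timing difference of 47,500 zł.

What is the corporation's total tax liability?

228,272 zł

Tentative minimum tax:
  Adjusted income: 827,000 zł + 209,500 zł + 47,500 zł = 1,084,000 zł
  Exemption: 88,000 zł − 20% × (1,084,000 zł − 876,000 zł) = 88,000 zł − 41,600 zł = 46,400 zł
  Base: 1,084,000 zł − 46,400 zł = 1,037,600 zł
  1,037,600 zł × 22% = 228,272 zł

General income tax:
  47,000 zł × 14% = 6,580 zł
  780,000 zł × 25% = 195,000 zł
  → 201,580 zł

228,272 zł > 201,580 zł, so the tentative minimum tax is the binding amount.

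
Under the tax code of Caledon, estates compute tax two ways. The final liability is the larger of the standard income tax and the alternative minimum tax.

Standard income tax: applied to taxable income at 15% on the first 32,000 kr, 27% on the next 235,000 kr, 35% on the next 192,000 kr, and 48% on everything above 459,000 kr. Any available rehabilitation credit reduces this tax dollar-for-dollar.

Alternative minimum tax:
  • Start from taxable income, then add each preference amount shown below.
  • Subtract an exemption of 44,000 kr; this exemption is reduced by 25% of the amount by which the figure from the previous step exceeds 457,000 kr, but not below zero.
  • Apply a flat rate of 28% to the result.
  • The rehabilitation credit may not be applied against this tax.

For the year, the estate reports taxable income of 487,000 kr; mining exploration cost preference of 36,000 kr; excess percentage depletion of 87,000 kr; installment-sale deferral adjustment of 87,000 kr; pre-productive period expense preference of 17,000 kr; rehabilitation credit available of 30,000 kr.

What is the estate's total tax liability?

199,920 kr

Alternative minimum tax:
  Adjusted income: 487,000 kr + 36,000 kr + 87,000 kr + 87,000 kr + 17,000 kr = 714,000 kr
  Exemption: 25% × (714,000 kr − 457,000 kr) = 64,250 kr ≥ 44,000 kr, so the exemption is fully phased out
  Base: 714,000 kr − 0 kr = 714,000 kr
  714,000 kr × 28% = 199,920 kr

Standard income tax:
  32,000 kr × 15% = 4,800 kr
  235,000 kr × 27% = 63,450 kr
  192,000 kr × 35% = 67,200 kr
  28,000 kr × 48% = 13,440 kr
  → 148,890 kr
  Less rehabilitation credit 30,000 kr → 118,890 kr

199,920 kr > 118,890 kr, so the alternative minimum tax is the binding amount.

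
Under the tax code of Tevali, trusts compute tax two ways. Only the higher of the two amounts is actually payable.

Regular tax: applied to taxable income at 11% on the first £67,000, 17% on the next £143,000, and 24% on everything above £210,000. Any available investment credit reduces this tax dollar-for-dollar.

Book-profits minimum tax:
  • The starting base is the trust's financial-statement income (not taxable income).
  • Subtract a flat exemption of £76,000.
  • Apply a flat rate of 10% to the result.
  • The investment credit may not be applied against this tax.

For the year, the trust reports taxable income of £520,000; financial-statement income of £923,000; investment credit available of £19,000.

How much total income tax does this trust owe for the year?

Regular tax:
  £67,000 × 11% = £7,370
  £143,000 × 17% = £24,310
  £310,000 × 24% = £74,400
  → £106,080
  Less investment credit £19,000 → £87,080

Book-profits minimum tax:
  Base (financial-statement income): £923,000
  Less exemption £76,000 → base £847,000
  £847,000 × 10% = £84,700

£87,080 > £84,700, so the regular tax governs.

£87,080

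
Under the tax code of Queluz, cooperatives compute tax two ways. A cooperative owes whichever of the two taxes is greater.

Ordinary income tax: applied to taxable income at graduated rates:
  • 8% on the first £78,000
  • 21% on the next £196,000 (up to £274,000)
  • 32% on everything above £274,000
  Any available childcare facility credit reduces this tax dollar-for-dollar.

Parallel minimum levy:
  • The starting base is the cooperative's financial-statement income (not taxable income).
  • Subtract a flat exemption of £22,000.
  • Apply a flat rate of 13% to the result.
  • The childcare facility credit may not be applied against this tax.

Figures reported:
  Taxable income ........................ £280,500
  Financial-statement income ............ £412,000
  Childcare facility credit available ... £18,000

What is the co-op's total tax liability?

Ordinary income tax:
  £78,000 × 8% = £6,240
  £196,000 × 21% = £41,160
  £6,500 × 32% = £2,080
  → £49,480
  Less childcare facility credit £18,000 → £31,480

Parallel minimum levy:
  Base (financial-statement income): £412,000
  Less exemption £22,000 → base £390,000
  £390,000 × 13% = £50,700

£50,700 > £31,480, so the parallel minimum levy is the binding amount.

£50,700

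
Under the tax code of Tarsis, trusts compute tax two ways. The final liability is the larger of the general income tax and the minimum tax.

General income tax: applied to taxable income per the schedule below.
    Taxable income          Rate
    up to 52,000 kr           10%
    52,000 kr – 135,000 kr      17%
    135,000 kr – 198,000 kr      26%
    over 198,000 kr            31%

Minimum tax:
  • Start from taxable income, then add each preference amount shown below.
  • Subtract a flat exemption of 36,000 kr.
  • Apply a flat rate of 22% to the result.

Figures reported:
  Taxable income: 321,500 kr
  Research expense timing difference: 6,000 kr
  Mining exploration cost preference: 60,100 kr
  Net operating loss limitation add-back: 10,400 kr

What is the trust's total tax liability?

79,640 kr

General income tax:
  52,000 kr × 10% = 5,200 kr
  83,000 kr × 17% = 14,110 kr
  63,000 kr × 26% = 16,380 kr
  123,500 kr × 31% = 38,285 kr
  → 73,975 kr

Minimum tax:
  Adjusted income: 321,500 kr + 6,000 kr + 60,100 kr + 10,400 kr = 398,000 kr
  Less exemption 36,000 kr → base 362,000 kr
  362,000 kr × 22% = 79,640 kr

79,640 kr > 73,975 kr, so the minimum tax is the binding amount.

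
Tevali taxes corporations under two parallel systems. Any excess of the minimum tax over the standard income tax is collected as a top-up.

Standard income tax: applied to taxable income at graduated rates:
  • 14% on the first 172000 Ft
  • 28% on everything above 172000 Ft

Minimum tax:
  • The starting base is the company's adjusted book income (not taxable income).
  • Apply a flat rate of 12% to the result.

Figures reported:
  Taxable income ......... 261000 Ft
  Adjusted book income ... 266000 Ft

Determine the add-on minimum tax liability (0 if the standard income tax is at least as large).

0 Ft

Standard income tax:
  172000 Ft × 14% = 24080 Ft
  89000 Ft × 28% = 24920 Ft
  → 49000 Ft

Minimum tax:
  Base (adjusted book income): 266000 Ft
  266000 Ft × 12% = 31920 Ft

31920 Ft ≤ 49000 Ft, so no add-on is due.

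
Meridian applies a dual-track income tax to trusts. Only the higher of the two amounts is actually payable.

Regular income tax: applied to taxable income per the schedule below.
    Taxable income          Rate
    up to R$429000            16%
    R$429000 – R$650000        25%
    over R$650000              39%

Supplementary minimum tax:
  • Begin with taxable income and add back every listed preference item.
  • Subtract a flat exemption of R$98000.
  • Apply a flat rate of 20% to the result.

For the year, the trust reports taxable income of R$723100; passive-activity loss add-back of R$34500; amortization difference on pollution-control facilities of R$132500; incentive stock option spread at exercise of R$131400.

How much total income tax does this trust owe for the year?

Supplementary minimum tax:
  Adjusted income: R$723100 + R$34500 + R$132500 + R$131400 = R$1021500
  Less exemption R$98000 → base R$923500
  R$923500 × 20% = R$184700

Regular income tax:
  R$429000 × 16% = R$68640
  R$221000 × 25% = R$55250
  R$73100 × 39% = R$28509
  → R$152399

R$184700 > R$152399, so the supplementary minimum tax is the binding amount.

R$184700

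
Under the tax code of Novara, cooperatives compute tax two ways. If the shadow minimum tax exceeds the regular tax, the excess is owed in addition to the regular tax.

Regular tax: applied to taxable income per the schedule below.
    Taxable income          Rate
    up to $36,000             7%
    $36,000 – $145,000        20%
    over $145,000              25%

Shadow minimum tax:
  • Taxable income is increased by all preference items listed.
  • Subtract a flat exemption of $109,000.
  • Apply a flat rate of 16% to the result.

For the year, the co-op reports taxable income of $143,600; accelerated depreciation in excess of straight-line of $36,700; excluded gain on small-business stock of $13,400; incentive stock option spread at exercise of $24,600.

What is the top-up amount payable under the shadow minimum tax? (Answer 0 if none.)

Shadow minimum tax:
  Adjusted income: $143,600 + $36,700 + $13,400 + $24,600 = $218,300
  Less exemption $109,000 → base $109,300
  $109,300 × 16% = $17,488

Regular tax:
  $36,000 × 7% = $2,520
  $107,600 × 20% = $21,520
  → $24,040

$17,488 ≤ $24,040, so no add-on is due.

$0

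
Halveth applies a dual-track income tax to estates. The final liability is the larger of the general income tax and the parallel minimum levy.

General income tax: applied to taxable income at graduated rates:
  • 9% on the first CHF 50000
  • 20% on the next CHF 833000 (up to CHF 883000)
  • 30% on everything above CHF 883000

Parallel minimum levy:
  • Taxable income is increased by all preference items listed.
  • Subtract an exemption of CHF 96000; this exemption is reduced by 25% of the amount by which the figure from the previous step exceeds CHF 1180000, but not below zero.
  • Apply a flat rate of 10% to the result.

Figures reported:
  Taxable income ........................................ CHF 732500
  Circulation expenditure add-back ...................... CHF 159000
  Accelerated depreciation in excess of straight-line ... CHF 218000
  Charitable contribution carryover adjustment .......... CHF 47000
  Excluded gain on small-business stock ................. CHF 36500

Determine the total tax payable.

Parallel minimum levy:
  Adjusted income: CHF 732500 + CHF 159000 + CHF 218000 + CHF 47000 + CHF 36500 = CHF 1193000
  Exemption: CHF 96000 − 25% × (CHF 1193000 − CHF 1180000) = CHF 96000 − CHF 3250 = CHF 92750
  Base: CHF 1193000 − CHF 92750 = CHF 1100250
  CHF 1100250 × 10% = CHF 110025

General income tax:
  CHF 50000 × 9% = CHF 4500
  CHF 682500 × 20% = CHF 136500
  → CHF 141000

CHF 141000 > CHF 110025, so the general income tax governs.

CHF 141000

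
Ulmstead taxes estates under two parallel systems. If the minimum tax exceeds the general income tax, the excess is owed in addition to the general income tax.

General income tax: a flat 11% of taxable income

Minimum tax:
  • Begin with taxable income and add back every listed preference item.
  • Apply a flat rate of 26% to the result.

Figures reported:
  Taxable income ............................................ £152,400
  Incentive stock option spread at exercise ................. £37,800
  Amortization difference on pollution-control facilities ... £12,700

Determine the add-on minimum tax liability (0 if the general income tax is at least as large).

Minimum tax:
  Adjusted income: £152,400 + £37,800 + £12,700 = £202,900
  £202,900 × 26% = £52,754

General income tax:
  £152,400 × 11% = £16,764

Excess of minimum tax over general income tax: £52,754 − £16,764 = £35,990.

£35,990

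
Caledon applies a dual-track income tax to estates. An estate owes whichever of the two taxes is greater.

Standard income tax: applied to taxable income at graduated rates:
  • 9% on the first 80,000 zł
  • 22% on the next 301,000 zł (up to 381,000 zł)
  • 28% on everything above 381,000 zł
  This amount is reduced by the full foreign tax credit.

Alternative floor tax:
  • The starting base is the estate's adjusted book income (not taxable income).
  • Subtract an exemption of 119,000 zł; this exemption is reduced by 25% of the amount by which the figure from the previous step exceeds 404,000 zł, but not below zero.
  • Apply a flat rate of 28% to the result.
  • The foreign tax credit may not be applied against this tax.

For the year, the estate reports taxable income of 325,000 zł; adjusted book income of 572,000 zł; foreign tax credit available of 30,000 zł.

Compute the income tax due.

138,600 zł

Standard income tax:
  80,000 zł × 9% = 7,200 zł
  245,000 zł × 22% = 53,900 zł
  → 61,100 zł
  Less foreign tax credit 30,000 zł → 31,100 zł

Alternative floor tax:
  Base (adjusted book income): 572,000 zł
  Exemption: 119,000 zł − 25% × (572,000 zł − 404,000 zł) = 119,000 zł − 42,000 zł = 77,000 zł
  Base: 572,000 zł − 77,000 zł = 495,000 zł
  495,000 zł × 28% = 138,600 zł

138,600 zł > 31,100 zł, so the alternative floor tax is the binding amount.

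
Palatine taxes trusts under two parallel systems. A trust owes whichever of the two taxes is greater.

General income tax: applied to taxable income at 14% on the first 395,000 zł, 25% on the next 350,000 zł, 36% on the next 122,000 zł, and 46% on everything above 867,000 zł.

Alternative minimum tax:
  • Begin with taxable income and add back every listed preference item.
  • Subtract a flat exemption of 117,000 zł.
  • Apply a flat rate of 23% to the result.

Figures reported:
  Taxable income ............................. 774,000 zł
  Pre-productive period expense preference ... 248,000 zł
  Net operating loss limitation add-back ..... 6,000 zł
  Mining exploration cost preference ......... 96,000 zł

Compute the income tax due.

231,610 zł

Alternative minimum tax:
  Adjusted income: 774,000 zł + 248,000 zł + 6,000 zł + 96,000 zł = 1,124,000 zł
  Less exemption 117,000 zł → base 1,007,000 zł
  1,007,000 zł × 23% = 231,610 zł

General income tax:
  395,000 zł × 14% = 55,300 zł
  350,000 zł × 25% = 87,500 zł
  29,000 zł × 36% = 10,440 zł
  → 153,240 zł

231,610 zł > 153,240 zł, so the alternative minimum tax is the binding amount.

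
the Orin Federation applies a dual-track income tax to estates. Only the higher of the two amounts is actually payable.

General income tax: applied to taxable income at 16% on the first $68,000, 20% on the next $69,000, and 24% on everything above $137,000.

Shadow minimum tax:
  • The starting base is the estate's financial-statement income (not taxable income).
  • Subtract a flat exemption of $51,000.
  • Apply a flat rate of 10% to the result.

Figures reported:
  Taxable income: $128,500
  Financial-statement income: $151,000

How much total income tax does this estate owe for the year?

$22,980

Shadow minimum tax:
  Base (financial-statement income): $151,000
  Less exemption $51,000 → base $100,000
  $100,000 × 10% = $10,000

General income tax:
  $68,000 × 16% = $10,880
  $60,500 × 20% = $12,100
  → $22,980

$22,980 > $10,000, so the general income tax governs.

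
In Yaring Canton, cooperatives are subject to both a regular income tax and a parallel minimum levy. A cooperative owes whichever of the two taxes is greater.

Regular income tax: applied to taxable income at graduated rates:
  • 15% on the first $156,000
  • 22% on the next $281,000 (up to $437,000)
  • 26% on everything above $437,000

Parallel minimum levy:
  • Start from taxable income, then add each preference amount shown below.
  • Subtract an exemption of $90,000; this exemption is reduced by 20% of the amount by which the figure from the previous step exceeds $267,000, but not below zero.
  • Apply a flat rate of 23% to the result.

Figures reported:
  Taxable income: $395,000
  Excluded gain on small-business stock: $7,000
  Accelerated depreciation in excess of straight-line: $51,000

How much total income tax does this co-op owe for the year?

$92,046

Parallel minimum levy:
  Adjusted income: $395,000 + $7,000 + $51,000 = $453,000
  Exemption: $90,000 − 20% × ($453,000 − $267,000) = $90,000 − $37,200 = $52,800
  Base: $453,000 − $52,800 = $400,200
  $400,200 × 23% = $92,046

Regular income tax:
  $156,000 × 15% = $23,400
  $239,000 × 22% = $52,580
  → $75,980

$92,046 > $75,980, so the parallel minimum levy is the binding amount.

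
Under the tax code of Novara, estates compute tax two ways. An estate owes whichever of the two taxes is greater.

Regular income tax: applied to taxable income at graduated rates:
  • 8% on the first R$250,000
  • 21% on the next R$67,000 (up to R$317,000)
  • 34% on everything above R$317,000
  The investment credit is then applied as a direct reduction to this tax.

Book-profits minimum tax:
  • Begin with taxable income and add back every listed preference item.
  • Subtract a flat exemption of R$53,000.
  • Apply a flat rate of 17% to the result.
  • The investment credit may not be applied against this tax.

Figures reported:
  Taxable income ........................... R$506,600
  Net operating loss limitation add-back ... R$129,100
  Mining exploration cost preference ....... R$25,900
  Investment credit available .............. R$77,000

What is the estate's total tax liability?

R$103,462

Book-profits minimum tax:
  Adjusted income: R$506,600 + R$129,100 + R$25,900 = R$661,600
  Less exemption R$53,000 → base R$608,600
  R$608,600 × 17% = R$103,462

Regular income tax:
  R$250,000 × 8% = R$20,000
  R$67,000 × 21% = R$14,070
  R$189,600 × 34% = R$64,464
  → R$98,534
  Less investment credit R$77,000 → R$21,534

R$103,462 > R$21,534, so the book-profits minimum tax is the binding amount.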